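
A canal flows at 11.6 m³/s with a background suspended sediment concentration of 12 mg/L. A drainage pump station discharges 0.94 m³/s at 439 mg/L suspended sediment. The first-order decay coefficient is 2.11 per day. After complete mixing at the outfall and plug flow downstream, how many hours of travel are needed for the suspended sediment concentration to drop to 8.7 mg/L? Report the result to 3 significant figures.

18.4 h

Conservation of mass: C = (11.60·12.00 + 0.9400·439.0) / 12.54 = 551.9/12.54 = 44.01 mg/L.
44.01·exp(−k·t) = 8.7 → t = ln(44.01/8.7)/k = 66380 s = 18.44 h.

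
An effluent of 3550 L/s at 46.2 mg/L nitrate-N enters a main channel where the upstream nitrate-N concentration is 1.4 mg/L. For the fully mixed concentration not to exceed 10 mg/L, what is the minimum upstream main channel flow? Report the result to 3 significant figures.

Set C_mix = 10: (Q·1.400 + 3550·46.20) / (Q + 3550) = 10
→ Q = 3550·(46.20 − 10)/(10 − 1.400) = 14940 L/s.

14900 L/s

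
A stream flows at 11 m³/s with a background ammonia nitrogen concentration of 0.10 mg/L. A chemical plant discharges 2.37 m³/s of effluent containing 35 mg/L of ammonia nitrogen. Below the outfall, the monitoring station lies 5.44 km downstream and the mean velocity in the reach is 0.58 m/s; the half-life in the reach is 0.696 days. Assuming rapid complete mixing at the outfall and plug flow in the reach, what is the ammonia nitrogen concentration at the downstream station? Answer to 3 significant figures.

Flow-weighted average: C = (11.00·0.1000 + 2.370·35.00) / 13.37 = 84.05/13.37 = 6.286 mg/L.
Travel time t = 5.44·1000 / 0.58 = 9379 s = 2.605 h.
Half-life 0.696 d → k = ln 2 / 0.696 = 0.9959 d⁻¹.
After decay, C = 6.286 × e^(−kt) = 6.286 × 0.8975 = 5.642 mg/L.

5.64 mg/L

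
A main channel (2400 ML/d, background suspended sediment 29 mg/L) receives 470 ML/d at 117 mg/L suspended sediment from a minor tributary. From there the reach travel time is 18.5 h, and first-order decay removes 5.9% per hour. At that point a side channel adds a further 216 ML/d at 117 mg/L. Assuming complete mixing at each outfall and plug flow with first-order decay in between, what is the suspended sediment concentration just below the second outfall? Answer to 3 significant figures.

Mass balance: C = (2400·29.00 + 470.0·117.0) / 2870 = 124600/2870 = 43.41 mg/L; combined flow 2870 ML/d.
5.9%/h lost → k = −ln(1 − 0.059) = 0.06081 h⁻¹.
After decay, C = 43.41 × e^(−kt) = 43.41 × 0.3246 = 14.09 mg/L.
Second outfall: C = (2870·14.09 + 216.0·117.0)/3086 = 21.30 mg/L.

21.3 mg/L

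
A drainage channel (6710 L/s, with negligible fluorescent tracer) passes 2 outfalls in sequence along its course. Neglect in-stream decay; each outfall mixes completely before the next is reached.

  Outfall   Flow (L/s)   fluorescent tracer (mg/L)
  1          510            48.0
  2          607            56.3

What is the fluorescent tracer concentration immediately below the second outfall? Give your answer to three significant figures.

After outfall 1: Q = 6710 + 510.0 = 7220 L/s; C = (6710·0 + 510.0·48.00)/7220 = 3.391 mg/L.
After outfall 2: Q = 7220 + 607.0 = 7827 L/s; C = (7220·3.391 + 607.0·56.30)/7827 = 7.494 mg/L.

7.49 mg/L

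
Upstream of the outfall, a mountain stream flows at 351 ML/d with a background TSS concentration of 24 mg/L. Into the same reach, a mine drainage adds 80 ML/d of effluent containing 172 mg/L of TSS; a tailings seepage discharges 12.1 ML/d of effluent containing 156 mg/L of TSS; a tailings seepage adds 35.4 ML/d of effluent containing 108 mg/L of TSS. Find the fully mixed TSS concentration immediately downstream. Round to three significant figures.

58.3 mg/L

Mass balance: C = (351.0·24.00 + 80.00·172.0 + 12.10·156.0 + 35.40·108.0) / 478.5 = 27890/478.5 = 58.30 mg/L.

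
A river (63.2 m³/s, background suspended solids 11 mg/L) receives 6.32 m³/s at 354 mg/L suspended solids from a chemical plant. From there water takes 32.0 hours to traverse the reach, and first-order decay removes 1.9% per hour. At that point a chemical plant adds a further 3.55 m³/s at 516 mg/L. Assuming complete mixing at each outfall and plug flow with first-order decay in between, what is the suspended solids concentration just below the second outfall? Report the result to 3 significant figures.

46.8 mg/L

Mass balance: C = (63.20·11.00 + 6.320·354.0) / 69.52 = 2932/69.52 = 42.18 mg/L; combined flow 69.52 m³/s.
1.9%/h lost → k = −ln(1 − 0.019) = 0.01918 h⁻¹.
Decay over the reach: 42.18·exp(−kt) = 42.18·0.5413 = 22.83 mg/L.
At the second outfall, C = (69.52·22.83 + 3.550·516.0) / (69.52 + 3.550) = 46.79 mg/L.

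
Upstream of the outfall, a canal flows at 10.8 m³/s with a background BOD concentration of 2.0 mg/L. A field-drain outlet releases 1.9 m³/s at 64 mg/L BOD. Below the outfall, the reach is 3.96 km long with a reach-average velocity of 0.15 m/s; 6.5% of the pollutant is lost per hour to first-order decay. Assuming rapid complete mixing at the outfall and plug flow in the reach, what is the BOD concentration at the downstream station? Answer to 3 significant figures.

Mixed concentration C = ΣQC/ΣQ = (10.80·2.000 + 1.900·64.00) / 12.70 = 143.2/12.70 = 11.28 mg/L.
Travel time t = 3.96·1000 / 0.15 = 26400 s = 7.333 h.
6.5%/h lost → k = −ln(1 − 0.065) = 0.06721 h⁻¹.
First-order decay: C = 11.28·exp(−k·t) = 11.28·0.6109 = 6.888 mg/L.

6.89 mg/L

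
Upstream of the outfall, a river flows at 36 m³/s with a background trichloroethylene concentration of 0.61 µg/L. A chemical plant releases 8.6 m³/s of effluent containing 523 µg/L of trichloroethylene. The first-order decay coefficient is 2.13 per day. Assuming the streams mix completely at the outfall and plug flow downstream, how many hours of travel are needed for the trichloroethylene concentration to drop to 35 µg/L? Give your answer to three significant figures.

Flow-weighted average: C = (36.00·0.6100 + 8.600·523.0) / 44.60 = 4520/44.60 = 101.3 µg/L.
101.3·exp(−k·t) = 35 → t = ln(101.3/35)/k = 43120 s = 11.98 h.

12.0 h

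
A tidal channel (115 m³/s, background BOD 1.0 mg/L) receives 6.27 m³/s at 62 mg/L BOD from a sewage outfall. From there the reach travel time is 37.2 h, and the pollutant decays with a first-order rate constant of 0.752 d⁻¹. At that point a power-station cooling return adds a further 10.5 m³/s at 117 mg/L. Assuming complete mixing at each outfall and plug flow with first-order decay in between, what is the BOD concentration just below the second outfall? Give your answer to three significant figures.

Mass balance: C = (115.0·1.000 + 6.270·62.00) / 121.3 = 503.7/121.3 = 4.154 mg/L; combined flow 121.3 m³/s.
First-order decay: C = 4.154·exp(−k·t) = 4.154·0.3117 = 1.295 mg/L.
At the second outfall, C = (121.3·1.295 + 10.50·117.0) / (121.3 + 10.50) = 10.51 mg/L.

10.5 mg/L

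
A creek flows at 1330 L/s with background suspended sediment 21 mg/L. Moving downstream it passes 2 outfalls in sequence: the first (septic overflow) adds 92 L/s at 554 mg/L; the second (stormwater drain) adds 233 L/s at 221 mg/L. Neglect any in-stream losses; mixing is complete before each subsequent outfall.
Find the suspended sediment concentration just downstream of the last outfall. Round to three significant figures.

Below outfall 1: Q → 1422 L/s, C = (1330·21.00 + 92.00·554.0)/1422 = 55.48 mg/L.
Below outfall 2: Q → 1655 L/s, C = (1422·55.48 + 233.0·221.0)/1655 = 78.79 mg/L.

78.8 mg/L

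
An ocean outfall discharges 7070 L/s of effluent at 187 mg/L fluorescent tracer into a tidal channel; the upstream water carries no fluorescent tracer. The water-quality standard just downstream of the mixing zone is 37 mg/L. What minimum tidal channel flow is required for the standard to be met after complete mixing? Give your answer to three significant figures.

Set C_mix = 37: (Q·0 + 7070·187.0) / (Q + 7070) = 37
→ Q = 7070·(187.0 − 37)/(37 − 0) = 28660 L/s.

28700 L/s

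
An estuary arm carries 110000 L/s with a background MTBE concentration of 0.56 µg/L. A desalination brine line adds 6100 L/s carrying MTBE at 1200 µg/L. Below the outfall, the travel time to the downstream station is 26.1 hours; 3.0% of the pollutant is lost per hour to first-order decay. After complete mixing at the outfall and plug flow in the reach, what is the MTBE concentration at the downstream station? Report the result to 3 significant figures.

28.7 µg/L

Conservation of mass: C = (110000·0.5600 + 6100·1200) / 116100 = 7382000/116100 = 63.58 µg/L.
3.0%/h lost → k = −ln(1 − 0.03) = 0.03046 h⁻¹.
After decay, C = 63.58 × e^(−kt) = 63.58 × 0.4516 = 28.71 µg/L.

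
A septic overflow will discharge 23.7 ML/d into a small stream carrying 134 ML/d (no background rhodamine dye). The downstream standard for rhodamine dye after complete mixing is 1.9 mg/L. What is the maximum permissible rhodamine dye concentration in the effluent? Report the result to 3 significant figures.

At the limit, (Qr·Cr + Qe·Cₑ)/(Qr + Qe) = 1.9:
Cₑ = (157.7·1.9 − 134.0·0) / 23.70 = 12.64 mg/L.

12.6 mg/L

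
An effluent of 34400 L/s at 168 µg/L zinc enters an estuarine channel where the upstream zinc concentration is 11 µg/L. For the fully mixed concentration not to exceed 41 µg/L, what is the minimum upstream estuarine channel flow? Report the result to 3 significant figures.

146000 L/s

Set C_mix = 41: (Q·11.00 + 34400·168.0) / (Q + 34400) = 41
→ Q = 34400·(168.0 − 41)/(41 − 11.00) = 145600 L/s.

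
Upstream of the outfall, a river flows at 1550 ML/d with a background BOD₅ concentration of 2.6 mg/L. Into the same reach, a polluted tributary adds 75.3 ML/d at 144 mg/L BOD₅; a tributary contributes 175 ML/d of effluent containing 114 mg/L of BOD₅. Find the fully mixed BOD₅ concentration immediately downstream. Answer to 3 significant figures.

Mass balance: C = (1550·2.600 + 75.30·144.0 + 175.0·114.0) / 1800 = 34820/1800 = 19.34 mg/L.

19.3 mg/L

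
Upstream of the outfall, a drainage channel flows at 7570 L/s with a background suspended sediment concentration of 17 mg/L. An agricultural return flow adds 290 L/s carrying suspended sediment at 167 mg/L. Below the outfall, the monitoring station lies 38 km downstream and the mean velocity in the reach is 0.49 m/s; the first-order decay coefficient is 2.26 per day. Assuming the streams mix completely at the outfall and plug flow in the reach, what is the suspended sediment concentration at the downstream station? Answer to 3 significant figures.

2.96 mg/L

Flow-weighted average: C = (7570·17.00 + 290.0·167.0) / 7860 = 177100/7860 = 22.53 mg/L.
Travel time t = 38·1000 / 0.49 = 77550 s = 21.54 h.
First-order decay: C = 22.53·exp(−k·t) = 22.53·0.1315 = 2.964 mg/L.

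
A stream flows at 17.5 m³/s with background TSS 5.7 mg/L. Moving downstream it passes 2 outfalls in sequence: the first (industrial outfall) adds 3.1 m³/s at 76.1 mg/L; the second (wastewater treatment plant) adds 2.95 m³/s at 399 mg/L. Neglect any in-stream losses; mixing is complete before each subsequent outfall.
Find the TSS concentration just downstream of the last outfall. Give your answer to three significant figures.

64.2 mg/L

Outfall 1: combined Q = 20.60 m³/s; C = (17.50·5.700 + 3.100·76.10)/20.60 = 16.29 mg/L.
Outfall 2: combined Q = 23.55 m³/s; C = (20.60·16.29 + 2.950·399.0)/23.55 = 64.23 mg/L.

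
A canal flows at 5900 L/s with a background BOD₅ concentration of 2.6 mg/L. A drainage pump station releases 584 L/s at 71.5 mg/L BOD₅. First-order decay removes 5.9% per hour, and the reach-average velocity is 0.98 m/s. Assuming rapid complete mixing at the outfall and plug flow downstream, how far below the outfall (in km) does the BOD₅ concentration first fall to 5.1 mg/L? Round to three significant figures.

31.7 km

After mixing, C = (5900·2.600 + 584.0·71.50) / 6484 = 57100/6484 = 8.806 mg/L.
5.9%/h lost → k = −ln(1 − 0.059) = 0.06081 h⁻¹.
Set 8.806·exp(−k·t) = 5.1 → t = ln(8.806/5.1)/k = 32330 s = 8.981 h.
Distance = v·t = 0.98·32330 = 31690 m = 31.69 km.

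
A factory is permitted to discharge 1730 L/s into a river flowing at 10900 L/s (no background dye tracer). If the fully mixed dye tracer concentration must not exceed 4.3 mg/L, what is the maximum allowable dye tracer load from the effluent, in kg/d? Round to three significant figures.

Mass balance at the limit: 10900·0 + 1730·Cₑ = 12630·4.3 → Cₑ = 31.39 mg/L.
1730 L/s = 1.730 m³/s. Load = 1.730 m³/s × 31.39 g/m³ × 86 400 s/d = 4692 kg/d.

4690 kg/d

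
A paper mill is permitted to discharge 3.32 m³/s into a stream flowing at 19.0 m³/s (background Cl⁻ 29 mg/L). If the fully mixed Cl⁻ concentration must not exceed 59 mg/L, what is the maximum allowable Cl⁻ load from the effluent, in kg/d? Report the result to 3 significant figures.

66200 kg/d

Mass balance at the limit: 19.00·29.00 + 3.320·Cₑ = 22.32·59 → Cₑ = 230.7 mg/L.
Load = 3.320 m³/s × 230.7 g/m³ × 86 400 s/d = 66170 kg/d.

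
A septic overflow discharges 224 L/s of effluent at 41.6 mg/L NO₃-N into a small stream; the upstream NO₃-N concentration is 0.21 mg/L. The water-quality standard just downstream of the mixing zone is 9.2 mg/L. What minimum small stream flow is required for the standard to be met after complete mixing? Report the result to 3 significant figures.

807 L/s

Set C_mix = 9.2: (Q·0.2100 + 224.0·41.60) / (Q + 224.0) = 9.2
→ Q = 224.0·(41.60 − 9.2)/(9.2 − 0.2100) = 807.3 L/s.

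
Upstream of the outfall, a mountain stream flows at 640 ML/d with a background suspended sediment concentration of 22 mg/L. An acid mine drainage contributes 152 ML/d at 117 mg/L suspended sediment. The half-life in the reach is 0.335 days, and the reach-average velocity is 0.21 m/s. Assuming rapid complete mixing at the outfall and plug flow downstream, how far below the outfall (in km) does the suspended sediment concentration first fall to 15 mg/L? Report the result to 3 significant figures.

Flow-weighted average: C = (640.0·22.00 + 152.0·117.0) / 792.0 = 31860/792.0 = 40.23 mg/L.
Half-life 0.335 d → k = ln 2 / 0.335 = 2.069 d⁻¹.
Set 40.23·exp(−k·t) = 15 → t = ln(40.23/15)/k = 41200 s = 11.44 h.
Distance = v·t = 0.21·41200 = 8652 m = 8.652 km.

8.65 km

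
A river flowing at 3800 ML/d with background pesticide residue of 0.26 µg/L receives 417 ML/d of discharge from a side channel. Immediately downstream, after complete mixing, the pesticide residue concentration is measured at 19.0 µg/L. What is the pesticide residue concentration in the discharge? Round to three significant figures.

190 µg/L

Mass balance: 3800·0.2600 + 417.0·Cₑ = 4217·19.00
→ Cₑ = (4217·19.00 − 3800·0.2600) / 417.0 = 189.8 µg/L.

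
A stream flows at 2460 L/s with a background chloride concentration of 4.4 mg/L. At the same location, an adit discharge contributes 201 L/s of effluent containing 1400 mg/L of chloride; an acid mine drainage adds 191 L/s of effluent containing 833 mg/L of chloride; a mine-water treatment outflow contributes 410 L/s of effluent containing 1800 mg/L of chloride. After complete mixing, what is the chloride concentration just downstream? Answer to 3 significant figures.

Mixed concentration C = ΣQC/ΣQ = (2460·4.400 + 201.0·1400 + 191.0·833.0 + 410.0·1800) / 3262 = 1189000/3262 = 364.6 mg/L.

365 mg/L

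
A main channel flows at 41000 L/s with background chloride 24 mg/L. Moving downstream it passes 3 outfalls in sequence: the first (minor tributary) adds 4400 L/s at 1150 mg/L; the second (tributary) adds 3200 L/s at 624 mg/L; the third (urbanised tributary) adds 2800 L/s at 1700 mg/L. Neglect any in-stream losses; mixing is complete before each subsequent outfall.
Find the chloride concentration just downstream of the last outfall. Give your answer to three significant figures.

Below outfall 1: Q → 45400 L/s, C = (41000·24.00 + 4400·1150)/45400 = 133.1 mg/L.
Below outfall 2: Q → 48600 L/s, C = (45400·133.1 + 3200·624.0)/48600 = 165.4 mg/L.
Below outfall 3: Q → 51400 L/s, C = (48600·165.4 + 2800·1700)/51400 = 249.0 mg/L.

249 mg/L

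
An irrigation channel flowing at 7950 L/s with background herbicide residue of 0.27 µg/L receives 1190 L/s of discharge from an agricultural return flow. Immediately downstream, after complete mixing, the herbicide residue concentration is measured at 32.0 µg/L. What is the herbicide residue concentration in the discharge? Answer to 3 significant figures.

Mass balance: 7950·0.2700 + 1190·Cₑ = 9140·32.00
→ Cₑ = (9140·32.00 − 7950·0.2700) / 1190 = 244.0 µg/L.

244 µg/L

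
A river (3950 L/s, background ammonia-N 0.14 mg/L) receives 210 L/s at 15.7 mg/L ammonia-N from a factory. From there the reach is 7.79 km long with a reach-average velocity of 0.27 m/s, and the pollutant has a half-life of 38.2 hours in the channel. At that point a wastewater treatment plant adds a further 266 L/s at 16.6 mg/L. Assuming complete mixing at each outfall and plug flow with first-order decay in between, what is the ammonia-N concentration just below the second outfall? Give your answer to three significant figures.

1.75 mg/L

Mixed concentration C = ΣQC/ΣQ = (3950·0.1400 + 210.0·15.70) / 4160 = 3850/4160 = 0.9255 mg/L; combined flow 4160 L/s.
Travel time t = 7.79·1000 / 0.27 = 28850 s = 8.014 h.
Half-life 38.2 h → k = ln 2 / 38.2 = 0.01815 h⁻¹ = 0.4355 d⁻¹.
First-order decay: C = 0.9255·exp(−k·t) = 0.9255·0.8647 = 0.8002 mg/L.
At the second outfall, C = (4160·0.8002 + 266.0·16.60) / (4160 + 266.0) = 1.750 mg/L.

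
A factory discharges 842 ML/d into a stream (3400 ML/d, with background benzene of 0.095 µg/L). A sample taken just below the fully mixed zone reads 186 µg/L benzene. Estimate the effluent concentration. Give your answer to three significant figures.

937 µg/L

Mass balance: 3400·0.09500 + 842.0·Cₑ = 4242·186.0
→ Cₑ = (4242·186.0 − 3400·0.09500) / 842.0 = 936.7 µg/L.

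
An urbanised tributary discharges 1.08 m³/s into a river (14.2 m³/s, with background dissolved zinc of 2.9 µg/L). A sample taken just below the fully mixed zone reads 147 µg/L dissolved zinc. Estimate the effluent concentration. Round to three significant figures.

Mass balance: 14.20·2.900 + 1.080·Cₑ = 15.28·147.0
→ Cₑ = (15.28·147.0 − 14.20·2.900) / 1.080 = 2042 µg/L.

2040 µg/L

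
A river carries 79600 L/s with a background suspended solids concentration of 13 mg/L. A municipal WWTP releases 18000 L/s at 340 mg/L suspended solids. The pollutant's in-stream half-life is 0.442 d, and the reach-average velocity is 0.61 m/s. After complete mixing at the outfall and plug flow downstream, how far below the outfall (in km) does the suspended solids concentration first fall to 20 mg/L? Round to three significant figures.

43.7 km

Mixed concentration C = ΣQC/ΣQ = (79600·13.00 + 18000·340.0) / 97600 = 7155000/97600 = 73.31 mg/L.
Half-life 0.442 d → k = ln 2 / 0.442 = 1.568 d⁻¹.
Set 73.31·exp(−k·t) = 20 → t = ln(73.31/20)/k = 71560 s = 19.88 h.
Distance = v·t = 0.61·71560 = 43650 m = 43.65 km.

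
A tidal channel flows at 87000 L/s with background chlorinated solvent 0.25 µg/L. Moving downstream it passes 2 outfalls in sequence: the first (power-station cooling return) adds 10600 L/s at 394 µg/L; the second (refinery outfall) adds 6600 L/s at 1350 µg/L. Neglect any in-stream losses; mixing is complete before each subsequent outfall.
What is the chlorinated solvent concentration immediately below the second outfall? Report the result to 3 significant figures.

126 µg/L

Outfall 1: combined Q = 97600 L/s; C = (87000·0.2500 + 10600·394.0)/97600 = 43.01 µg/L.
Outfall 2: combined Q = 104200 L/s; C = (97600·43.01 + 6600·1350)/104200 = 125.8 µg/L.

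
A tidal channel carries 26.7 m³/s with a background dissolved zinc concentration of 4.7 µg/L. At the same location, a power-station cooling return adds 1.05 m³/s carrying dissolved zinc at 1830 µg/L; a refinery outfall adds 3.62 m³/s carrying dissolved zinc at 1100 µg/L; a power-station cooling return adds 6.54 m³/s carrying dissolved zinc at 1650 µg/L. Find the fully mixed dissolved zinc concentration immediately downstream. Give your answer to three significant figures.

444 µg/L

Mixed concentration C = ΣQC/ΣQ = (26.70·4.700 + 1.050·1830 + 3.620·1100 + 6.540·1650) / 37.91 = 16820/37.91 = 443.7 µg/L.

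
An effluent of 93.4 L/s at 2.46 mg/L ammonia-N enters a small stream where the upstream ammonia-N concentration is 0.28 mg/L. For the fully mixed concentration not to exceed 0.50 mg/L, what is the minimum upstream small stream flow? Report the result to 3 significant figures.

832 L/s

Set C_mix = 0.50: (Q·0.2800 + 93.40·2.460) / (Q + 93.40) = 0.50
→ Q = 93.40·(2.460 − 0.50)/(0.50 − 0.2800) = 832.1 L/s.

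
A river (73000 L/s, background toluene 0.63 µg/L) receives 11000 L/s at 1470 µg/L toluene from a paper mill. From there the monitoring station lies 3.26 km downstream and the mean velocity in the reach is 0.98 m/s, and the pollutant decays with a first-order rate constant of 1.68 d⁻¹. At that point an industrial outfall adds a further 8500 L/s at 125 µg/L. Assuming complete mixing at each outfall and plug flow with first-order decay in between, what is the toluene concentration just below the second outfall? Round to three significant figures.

176 µg/L

Flow-weighted average: C = (73000·0.6300 + 11000·1470) / 84000 = 16220000/84000 = 193.0 µg/L; combined flow 84000 L/s.
Travel time t = 3.26·1000 / 0.98 = 3327 s = 0.9240 h.
First-order decay: C = 193.0·exp(−k·t) = 193.0·0.9374 = 181.0 µg/L.
Second outfall: C = (84000·181.0 + 8500·125.0)/92500 = 175.8 µg/L.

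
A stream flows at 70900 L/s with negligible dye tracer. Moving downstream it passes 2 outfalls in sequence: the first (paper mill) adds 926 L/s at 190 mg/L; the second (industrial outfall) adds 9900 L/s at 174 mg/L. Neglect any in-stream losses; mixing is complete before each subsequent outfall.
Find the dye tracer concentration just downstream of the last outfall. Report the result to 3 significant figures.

23.2 mg/L

After outfall 1: Q = 70900 + 926.0 = 71830 L/s; C = (70900·0 + 926.0·190.0)/71830 = 2.450 mg/L.
After outfall 2: Q = 71830 + 9900 = 81730 L/s; C = (71830·2.450 + 9900·174.0)/81730 = 23.23 mg/L.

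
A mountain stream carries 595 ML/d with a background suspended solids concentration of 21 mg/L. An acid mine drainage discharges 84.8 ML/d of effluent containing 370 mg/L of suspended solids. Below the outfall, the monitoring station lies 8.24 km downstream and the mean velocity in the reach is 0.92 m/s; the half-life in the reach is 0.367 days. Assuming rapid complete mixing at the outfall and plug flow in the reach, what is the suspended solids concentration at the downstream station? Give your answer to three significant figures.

53.1 mg/L

Flow-weighted average: C = (595.0·21.00 + 84.80·370.0) / 679.8 = 43870/679.8 = 64.54 mg/L.
Travel time t = 8.24·1000 / 0.92 = 8957 s = 2.488 h.
Half-life 0.367 d → k = ln 2 / 0.367 = 1.889 d⁻¹.
Decay over the reach: 64.54·exp(−kt) = 64.54·0.8222 = 53.06 mg/L.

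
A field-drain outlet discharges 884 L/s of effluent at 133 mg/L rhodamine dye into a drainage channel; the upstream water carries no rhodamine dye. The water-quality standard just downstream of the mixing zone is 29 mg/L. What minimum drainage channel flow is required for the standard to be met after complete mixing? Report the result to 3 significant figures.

Set C_mix = 29: (Q·0 + 884.0·133.0) / (Q + 884.0) = 29
→ Q = 884.0·(133.0 − 29)/(29 − 0) = 3170 L/s.

3170 L/s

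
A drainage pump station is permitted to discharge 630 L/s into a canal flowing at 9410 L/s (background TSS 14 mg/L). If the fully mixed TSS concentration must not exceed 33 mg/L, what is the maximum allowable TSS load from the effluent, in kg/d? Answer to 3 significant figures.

Mass balance at the limit: 9410·14.00 + 630.0·Cₑ = 10040·33 → Cₑ = 316.8 mg/L.
630.0 L/s = 0.6300 m³/s. Load = 0.6300 m³/s × 316.8 g/m³ × 86 400 s/d = 17240 kg/d.

17200 kg/d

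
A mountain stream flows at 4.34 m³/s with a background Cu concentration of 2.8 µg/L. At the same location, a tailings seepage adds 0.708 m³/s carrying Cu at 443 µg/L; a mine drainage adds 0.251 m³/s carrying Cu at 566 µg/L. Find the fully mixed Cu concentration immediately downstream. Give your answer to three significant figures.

88.3 µg/L

After mixing, C = (4.340·2.800 + 0.7080·443.0 + 0.2510·566.0) / 5.299 = 467.9/5.299 = 88.29 µg/L.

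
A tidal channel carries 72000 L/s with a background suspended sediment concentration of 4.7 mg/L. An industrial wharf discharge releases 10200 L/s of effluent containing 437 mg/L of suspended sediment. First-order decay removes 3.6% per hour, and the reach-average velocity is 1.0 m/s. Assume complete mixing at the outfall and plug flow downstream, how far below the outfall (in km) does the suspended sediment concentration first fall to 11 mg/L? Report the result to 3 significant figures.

Flow-weighted average: C = (72000·4.700 + 10200·437.0) / 82200 = 4796000/82200 = 58.34 mg/L.
3.6%/h lost → k = −ln(1 − 0.036) = 0.03666 h⁻¹.
Set 58.34·exp(−k·t) = 11 → t = ln(58.34/11)/k = 163800 s = 45.51 h.
Distance = v·t = 1.0·163800 = 163800 m = 163.8 km.

164 km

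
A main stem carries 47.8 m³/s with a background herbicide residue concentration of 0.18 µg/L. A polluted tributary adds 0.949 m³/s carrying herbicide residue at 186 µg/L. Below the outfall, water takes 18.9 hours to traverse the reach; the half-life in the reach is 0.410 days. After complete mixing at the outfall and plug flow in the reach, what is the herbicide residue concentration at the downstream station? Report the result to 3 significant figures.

1.00 µg/L

After mixing, C = (47.80·0.1800 + 0.9490·186.0) / 48.75 = 185.1/48.75 = 3.797 µg/L.
Half-life 0.410 d → k = ln 2 / 0.410 = 1.691 d⁻¹.
After decay, C = 3.797 × e^(−kt) = 3.797 × 0.2641 = 1.003 µg/L.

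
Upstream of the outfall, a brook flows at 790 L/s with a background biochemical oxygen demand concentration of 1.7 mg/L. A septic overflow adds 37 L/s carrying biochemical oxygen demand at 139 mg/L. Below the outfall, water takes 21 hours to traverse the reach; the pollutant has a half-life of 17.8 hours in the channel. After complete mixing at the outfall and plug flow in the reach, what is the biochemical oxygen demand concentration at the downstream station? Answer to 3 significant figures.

Conservation of mass: C = (790.0·1.700 + 37.00·139.0) / 827.0 = 6486/827.0 = 7.843 mg/L.
Half-life 17.8 h → k = ln 2 / 17.8 = 0.03894 h⁻¹ = 0.9346 d⁻¹.
First-order decay: C = 7.843·exp(−k·t) = 7.843·0.4414 = 3.462 mg/L.

3.46 mg/L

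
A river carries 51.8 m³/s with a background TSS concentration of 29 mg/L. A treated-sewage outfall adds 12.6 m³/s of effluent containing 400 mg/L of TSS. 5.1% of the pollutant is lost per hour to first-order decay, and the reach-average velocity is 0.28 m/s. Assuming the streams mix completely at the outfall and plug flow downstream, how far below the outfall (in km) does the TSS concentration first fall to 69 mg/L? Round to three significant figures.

7.45 km

Flow-weighted average: C = (51.80·29.00 + 12.60·400.0) / 64.40 = 6542/64.40 = 101.6 mg/L.
5.1%/h lost → k = −ln(1 − 0.051) = 0.05235 h⁻¹.
Set 101.6·exp(−k·t) = 69 → t = ln(101.6/69)/k = 26600 s = 7.389 h.
Distance = v·t = 0.28·26600 = 7449 m = 7.449 km.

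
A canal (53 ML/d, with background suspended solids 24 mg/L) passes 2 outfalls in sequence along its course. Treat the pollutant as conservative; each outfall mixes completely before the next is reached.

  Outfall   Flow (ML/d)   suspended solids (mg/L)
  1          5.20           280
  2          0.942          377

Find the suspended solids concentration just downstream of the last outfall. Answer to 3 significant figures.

52.1 mg/L

Outfall 1: combined Q = 58.20 ML/d; C = (53.00·24.00 + 5.200·280.0)/58.20 = 46.87 mg/L.
Outfall 2: combined Q = 59.14 ML/d; C = (58.20·46.87 + 0.9420·377.0)/59.14 = 52.13 mg/L.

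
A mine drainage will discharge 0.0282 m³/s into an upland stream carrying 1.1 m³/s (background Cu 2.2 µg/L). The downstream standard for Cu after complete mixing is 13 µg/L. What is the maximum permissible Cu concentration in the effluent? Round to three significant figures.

At the limit, (Qr·Cr + Qe·Cₑ)/(Qr + Qe) = 13:
Cₑ = (1.128·13 − 1.100·2.200) / 0.02820 = 434.3 µg/L.

434 µg/L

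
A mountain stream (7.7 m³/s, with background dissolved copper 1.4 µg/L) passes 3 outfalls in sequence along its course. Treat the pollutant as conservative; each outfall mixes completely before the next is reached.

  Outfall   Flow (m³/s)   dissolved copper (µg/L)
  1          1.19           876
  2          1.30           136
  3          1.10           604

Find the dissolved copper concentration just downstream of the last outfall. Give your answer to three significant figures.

168 µg/L

Outfall 1: combined Q = 8.890 m³/s; C = (7.700·1.400 + 1.190·876.0)/8.890 = 118.5 µg/L.
Outfall 2: combined Q = 10.19 m³/s; C = (8.890·118.5 + 1.300·136.0)/10.19 = 120.7 µg/L.
Outfall 3: combined Q = 11.29 m³/s; C = (10.19·120.7 + 1.100·604.0)/11.29 = 167.8 µg/L.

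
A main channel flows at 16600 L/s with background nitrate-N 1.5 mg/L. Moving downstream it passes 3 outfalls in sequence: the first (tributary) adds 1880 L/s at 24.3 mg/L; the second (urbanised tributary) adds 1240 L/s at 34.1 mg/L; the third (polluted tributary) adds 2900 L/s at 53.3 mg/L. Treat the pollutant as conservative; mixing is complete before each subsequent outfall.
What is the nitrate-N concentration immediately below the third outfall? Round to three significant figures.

Outfall 1: combined Q = 18480 L/s; C = (16600·1.500 + 1880·24.30)/18480 = 3.819 mg/L.
Outfall 2: combined Q = 19720 L/s; C = (18480·3.819 + 1240·34.10)/19720 = 5.724 mg/L.
Outfall 3: combined Q = 22620 L/s; C = (19720·5.724 + 2900·53.30)/22620 = 11.82 mg/L.

11.8 mg/L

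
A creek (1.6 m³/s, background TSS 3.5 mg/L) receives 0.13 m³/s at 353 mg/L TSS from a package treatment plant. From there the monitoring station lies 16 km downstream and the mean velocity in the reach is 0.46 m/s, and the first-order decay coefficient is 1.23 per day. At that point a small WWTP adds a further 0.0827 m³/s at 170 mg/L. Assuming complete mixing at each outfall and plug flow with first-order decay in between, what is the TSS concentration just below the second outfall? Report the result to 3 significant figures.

Mixed concentration C = ΣQC/ΣQ = (1.600·3.500 + 0.1300·353.0) / 1.730 = 51.49/1.730 = 29.76 mg/L; combined flow 1.730 m³/s.
Travel time t = 16·1000 / 0.46 = 34780 s = 9.662 h.
Decay over the reach: 29.76·exp(−kt) = 29.76·0.6095 = 18.14 mg/L.
Second outfall: C = (1.730·18.14 + 0.08270·170.0)/1.813 = 25.07 mg/L.

25.1 mg/L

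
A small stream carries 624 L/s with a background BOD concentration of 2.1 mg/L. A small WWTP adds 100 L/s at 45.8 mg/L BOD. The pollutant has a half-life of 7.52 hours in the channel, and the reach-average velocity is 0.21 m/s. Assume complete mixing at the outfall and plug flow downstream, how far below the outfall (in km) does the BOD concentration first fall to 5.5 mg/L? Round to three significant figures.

3.21 km

After mixing, C = (624.0·2.100 + 100.0·45.80) / 724.0 = 5890/724.0 = 8.136 mg/L.
Half-life 7.52 h → k = ln 2 / 7.52 = 0.09217 h⁻¹ = 2.212 d⁻¹.
Set 8.136·exp(−k·t) = 5.5 → t = ln(8.136/5.5)/k = 15290 s = 4.248 h.
Distance = v·t = 0.21·15290 = 3211 m = 3.211 km.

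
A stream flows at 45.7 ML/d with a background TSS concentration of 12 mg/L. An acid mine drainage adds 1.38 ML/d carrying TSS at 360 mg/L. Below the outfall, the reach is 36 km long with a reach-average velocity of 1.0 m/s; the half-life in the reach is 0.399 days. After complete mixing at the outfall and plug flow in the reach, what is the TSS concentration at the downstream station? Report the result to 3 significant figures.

10.8 mg/L

After mixing, C = (45.70·12.00 + 1.380·360.0) / 47.08 = 1045/47.08 = 22.20 mg/L.
Travel time t = 36·1000 / 1.0 = 36000 s = 10.00 h.
Half-life 0.399 d → k = ln 2 / 0.399 = 1.737 d⁻¹.
Applying C = C₀e^(−kt): 22.20 × 0.4849 = 10.76 mg/L.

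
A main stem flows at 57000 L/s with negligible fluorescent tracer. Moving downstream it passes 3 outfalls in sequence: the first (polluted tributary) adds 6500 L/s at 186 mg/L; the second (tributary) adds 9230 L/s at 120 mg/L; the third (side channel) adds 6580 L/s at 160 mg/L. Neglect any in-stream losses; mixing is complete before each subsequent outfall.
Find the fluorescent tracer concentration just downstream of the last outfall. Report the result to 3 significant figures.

Below outfall 1: Q → 63500 L/s, C = (57000·0 + 6500·186.0)/63500 = 19.04 mg/L.
Below outfall 2: Q → 72730 L/s, C = (63500·19.04 + 9230·120.0)/72730 = 31.85 mg/L.
Below outfall 3: Q → 79310 L/s, C = (72730·31.85 + 6580·160.0)/79310 = 42.48 mg/L.

42.5 mg/L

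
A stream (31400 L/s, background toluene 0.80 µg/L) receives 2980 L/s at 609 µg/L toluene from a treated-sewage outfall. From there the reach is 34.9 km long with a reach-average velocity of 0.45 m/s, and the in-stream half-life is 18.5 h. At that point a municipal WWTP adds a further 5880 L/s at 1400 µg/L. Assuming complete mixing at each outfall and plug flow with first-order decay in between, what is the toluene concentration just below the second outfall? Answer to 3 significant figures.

Flow-weighted average: C = (31400·0.8000 + 2980·609.0) / 34380 = 1840000/34380 = 53.52 µg/L; combined flow 34380 L/s.
Travel time t = 34.9·1000 / 0.45 = 77560 s = 21.54 h.
Half-life 18.5 h → k = ln 2 / 18.5 = 0.03747 h⁻¹ = 0.8992 d⁻¹.
First-order decay: C = 53.52·exp(−k·t) = 53.52·0.4461 = 23.88 µg/L.
At the second outfall, C = (34380·23.88 + 5880·1400) / (34380 + 5880) = 224.9 µg/L.

225 µg/L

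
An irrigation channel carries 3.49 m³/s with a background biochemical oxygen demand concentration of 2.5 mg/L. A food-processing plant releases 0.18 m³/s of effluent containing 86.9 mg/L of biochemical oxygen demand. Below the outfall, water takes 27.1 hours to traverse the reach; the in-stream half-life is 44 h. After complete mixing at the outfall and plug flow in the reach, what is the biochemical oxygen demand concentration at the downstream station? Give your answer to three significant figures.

Conservation of mass: C = (3.490·2.500 + 0.1800·86.90) / 3.670 = 24.37/3.670 = 6.640 mg/L.
Half-life 44 h → k = ln 2 / 44 = 0.01575 h⁻¹ = 0.3781 d⁻¹.
After decay, C = 6.640 × e^(−kt) = 6.640 × 0.6525 = 4.332 mg/L.

4.33 mg/L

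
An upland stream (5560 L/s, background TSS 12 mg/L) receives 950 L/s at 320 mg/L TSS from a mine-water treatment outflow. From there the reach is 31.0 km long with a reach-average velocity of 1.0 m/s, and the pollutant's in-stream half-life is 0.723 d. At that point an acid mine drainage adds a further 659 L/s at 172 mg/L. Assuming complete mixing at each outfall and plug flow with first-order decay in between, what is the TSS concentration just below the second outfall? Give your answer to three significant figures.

52.5 mg/L

Mass balance: C = (5560·12.00 + 950.0·320.0) / 6510 = 370700/6510 = 56.95 mg/L; combined flow 6510 L/s.
Travel time t = 31.0·1000 / 1.0 = 31000 s = 8.611 h.
Half-life 0.723 d → k = ln 2 / 0.723 = 0.9587 d⁻¹.
Decay over the reach: 56.95·exp(−kt) = 56.95·0.7089 = 40.37 mg/L.
Second outfall: C = (6510·40.37 + 659.0·172.0)/7169 = 52.47 mg/L.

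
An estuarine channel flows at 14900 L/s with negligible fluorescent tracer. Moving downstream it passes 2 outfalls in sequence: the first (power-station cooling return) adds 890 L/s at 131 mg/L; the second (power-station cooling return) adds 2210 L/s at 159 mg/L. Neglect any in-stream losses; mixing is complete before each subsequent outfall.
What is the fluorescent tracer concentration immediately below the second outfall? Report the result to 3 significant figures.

Outfall 1: combined Q = 15790 L/s; C = (14900·0 + 890.0·131.0)/15790 = 7.384 mg/L.
Outfall 2: combined Q = 18000 L/s; C = (15790·7.384 + 2210·159.0)/18000 = 26.00 mg/L.

26.0 mg/L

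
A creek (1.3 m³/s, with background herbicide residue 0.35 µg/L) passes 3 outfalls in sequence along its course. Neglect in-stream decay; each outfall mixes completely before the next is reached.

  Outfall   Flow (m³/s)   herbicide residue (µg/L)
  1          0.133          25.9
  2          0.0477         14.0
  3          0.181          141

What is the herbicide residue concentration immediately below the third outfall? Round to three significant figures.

After outfall 1: Q = 1.300 + 0.1330 = 1.433 m³/s; C = (1.300·0.3500 + 0.1330·25.90)/1.433 = 2.721 µg/L.
After outfall 2: Q = 1.433 + 0.04770 = 1.481 m³/s; C = (1.433·2.721 + 0.04770·14.00)/1.481 = 3.085 µg/L.
After outfall 3: Q = 1.481 + 0.1810 = 1.662 m³/s; C = (1.481·3.085 + 0.1810·141.0)/1.662 = 18.11 µg/L.

18.1 µg/L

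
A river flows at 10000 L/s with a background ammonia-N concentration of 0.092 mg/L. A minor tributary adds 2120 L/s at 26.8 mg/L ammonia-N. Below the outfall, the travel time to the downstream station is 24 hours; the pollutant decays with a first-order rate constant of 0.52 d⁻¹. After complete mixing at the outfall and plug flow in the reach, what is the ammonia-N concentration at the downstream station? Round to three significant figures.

2.83 mg/L

Mixed concentration C = ΣQC/ΣQ = (10000·0.09200 + 2120·26.80) / 12120 = 57740/12120 = 4.764 mg/L.
First-order decay: C = 4.764·exp(−k·t) = 4.764·0.5945 = 2.832 mg/L.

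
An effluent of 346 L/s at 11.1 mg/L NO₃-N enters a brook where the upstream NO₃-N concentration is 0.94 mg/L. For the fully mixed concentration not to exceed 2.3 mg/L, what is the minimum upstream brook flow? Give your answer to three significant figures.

Set C_mix = 2.3: (Q·0.9400 + 346.0·11.10) / (Q + 346.0) = 2.3
→ Q = 346.0·(11.10 − 2.3)/(2.3 − 0.9400) = 2239 L/s.

2240 L/s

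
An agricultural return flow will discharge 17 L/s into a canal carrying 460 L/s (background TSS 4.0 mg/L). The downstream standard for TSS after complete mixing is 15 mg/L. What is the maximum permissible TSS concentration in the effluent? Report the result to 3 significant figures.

At the limit, (Qr·Cr + Qe·Cₑ)/(Qr + Qe) = 15:
Cₑ = (477.0·15 − 460.0·4.000) / 17.00 = 312.6 mg/L.

313 mg/L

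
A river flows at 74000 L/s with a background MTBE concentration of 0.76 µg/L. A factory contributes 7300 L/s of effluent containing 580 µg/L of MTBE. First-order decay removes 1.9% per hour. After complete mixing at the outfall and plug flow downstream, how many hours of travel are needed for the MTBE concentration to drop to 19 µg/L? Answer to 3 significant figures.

53.3 h

Conservation of mass: C = (74000·0.7600 + 7300·580.0) / 81300 = 4290000/81300 = 52.77 µg/L.
1.9%/h lost → k = −ln(1 − 0.019) = 0.01918 h⁻¹.
52.77·exp(−k·t) = 19 → t = ln(52.77/19)/k = 191700 s = 53.25 h.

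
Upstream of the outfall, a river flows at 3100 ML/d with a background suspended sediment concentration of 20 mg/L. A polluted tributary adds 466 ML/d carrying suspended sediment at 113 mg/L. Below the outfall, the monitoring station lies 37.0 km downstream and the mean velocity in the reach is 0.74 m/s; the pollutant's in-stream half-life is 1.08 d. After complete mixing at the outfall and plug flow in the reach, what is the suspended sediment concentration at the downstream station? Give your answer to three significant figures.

22.2 mg/L

Mass balance: C = (3100·20.00 + 466.0·113.0) / 3566 = 114700/3566 = 32.15 mg/L.
Travel time t = 37.0·1000 / 0.74 = 50000 s = 13.89 h.
Half-life 1.08 d → k = ln 2 / 1.08 = 0.6418 d⁻¹.
Decay over the reach: 32.15·exp(−kt) = 32.15·0.6898 = 22.18 mg/L.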